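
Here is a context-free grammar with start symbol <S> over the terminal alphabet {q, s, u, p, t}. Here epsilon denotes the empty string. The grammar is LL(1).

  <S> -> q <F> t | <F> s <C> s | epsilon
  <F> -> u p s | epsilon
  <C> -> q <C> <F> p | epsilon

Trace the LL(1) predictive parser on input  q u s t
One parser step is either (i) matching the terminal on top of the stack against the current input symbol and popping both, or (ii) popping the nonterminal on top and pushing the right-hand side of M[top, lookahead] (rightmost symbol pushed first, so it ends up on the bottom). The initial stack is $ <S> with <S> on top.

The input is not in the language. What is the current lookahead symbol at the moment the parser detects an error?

s

     Stack      Input      Action
  1  $ <S>      q u s t $  expand <S> -> q <F> t
  2  $ t <F> q  q u s t $  match q
  3  $ t <F>    u s t $    expand <F> -> u p s
  4  $ t s p u  u s t $    match u
  5  $ t s p    s t $      error: top is terminal p but lookahead is s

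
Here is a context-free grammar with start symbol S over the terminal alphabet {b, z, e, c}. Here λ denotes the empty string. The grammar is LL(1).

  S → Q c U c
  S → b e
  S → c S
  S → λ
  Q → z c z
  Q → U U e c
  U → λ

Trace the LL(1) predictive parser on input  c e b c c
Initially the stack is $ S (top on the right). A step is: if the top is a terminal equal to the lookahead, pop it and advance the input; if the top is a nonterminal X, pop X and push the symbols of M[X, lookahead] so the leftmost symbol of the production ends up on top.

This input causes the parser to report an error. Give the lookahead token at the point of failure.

     Stack            Input        Action
  1  $ S              c e b c c $  expand S → c S
  2  $ S c            c e b c c $  match c
  3  $ S              e b c c $    expand S → Q c U c
  4  $ c U c Q        e b c c $    expand Q → U U e c
  5  $ c U c c e U U  e b c c $    expand U → λ
  6  $ c U c c e U    e b c c $    expand U → λ
  7  $ c U c c e      e b c c $    match e
  8  $ c U c c        b c c $      error: top is terminal c but lookahead is b

b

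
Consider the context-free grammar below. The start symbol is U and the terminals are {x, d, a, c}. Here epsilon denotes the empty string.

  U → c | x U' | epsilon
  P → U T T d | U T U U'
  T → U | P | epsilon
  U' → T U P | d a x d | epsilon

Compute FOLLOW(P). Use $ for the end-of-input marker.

FIRST(U) = {epsilon, c, x}
FIRST(P) = {epsilon, c, d, x}  (via U T T d, U T U U')
FIRST(T) = {epsilon, c, d, x}  (via U, P)
FIRST(U') = {epsilon, c, d, x}  (via T U P)
FOLLOW(U) includes $ since U is the start symbol.
FOLLOW(U): in P→U T T d, U is followed by T T d with FIRST {c, d, x}; in P→U T U U' (occurrence 1), U is followed by T U U' with FIRST {epsilon, c, d, x}; in P→U T U U' (occurrence 1), the suffix after U is nullable, so FOLLOW(U) ⊇ FOLLOW(P) = {$, c, d, x}; in P→U T U U' (occurrence 2), U is followed by U' with FIRST {epsilon, c, d, x}; in P→U T U U' (occurrence 2), the suffix after U is nullable, so FOLLOW(U) ⊇ FOLLOW(P) = {$, c, d, x}; in T→U, the suffix after U is empty, so FOLLOW(U) ⊇ FOLLOW(T) = {$, c, d, x}; in U'→T U P, U is followed by P with FIRST {epsilon, c, d, x}; in U'→T U P, the suffix after U is nullable, so FOLLOW(U) ⊇ FOLLOW(U') = {$, c, d, x}. Thus FOLLOW(U) = {$, c, d, x}.
FOLLOW(P): in T→P, the suffix after P is empty, so FOLLOW(P) ⊇ FOLLOW(T) = {$, c, d, x}; in U'→T U P, the suffix after P is empty, so FOLLOW(P) ⊇ FOLLOW(U') = {$, c, d, x}. Thus FOLLOW(P) = {$, c, d, x}.
FOLLOW(U'): in U→x U', the suffix after U' is empty, so FOLLOW(U') ⊇ FOLLOW(U) = {$, c, d, x}; in P→U T U U', the suffix after U' is empty, so FOLLOW(U') ⊇ FOLLOW(P) = {$, c, d, x}. Thus FOLLOW(U') = {$, c, d, x}.
FOLLOW(T): in P→U T T d (occurrence 1), T is followed by T d with FIRST {c, d, x}; in P→U T T d (occurrence 2), T is followed by d with FIRST {d}; in P→U T U U', T is followed by U U' with FIRST {epsilon, c, d, x}; in P→U T U U', the suffix after T is nullable, so FOLLOW(T) ⊇ FOLLOW(P) = {$, c, d, x}; in U'→T U P, T is followed by U P with FIRST {epsilon, c, d, x}; in U'→T U P, the suffix after T is nullable, so FOLLOW(T) ⊇ FOLLOW(U') = {$, c, d, x}. Thus FOLLOW(T) = {$, c, d, x}.

{$, c, d, x}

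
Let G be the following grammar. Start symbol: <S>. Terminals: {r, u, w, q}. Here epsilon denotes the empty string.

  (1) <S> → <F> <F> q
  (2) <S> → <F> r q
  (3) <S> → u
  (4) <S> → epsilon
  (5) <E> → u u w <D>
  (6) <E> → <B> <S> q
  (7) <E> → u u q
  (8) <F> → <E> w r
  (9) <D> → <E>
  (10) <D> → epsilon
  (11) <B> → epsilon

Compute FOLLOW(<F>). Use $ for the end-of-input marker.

{q, r, u}

FIRST(<B>) = {epsilon}
FIRST(<S>) = {epsilon, q, u}  (via <F> <F> q, <F> r q)
FIRST(<E>) = {q, u}  (via <B> <S> q)
FIRST(<F>) = {q, u}  (via <E> w r)
FIRST(<D>) = {epsilon, q, u}  (via <E>)
FOLLOW(<S>) includes $ since <S> is the start symbol.
FOLLOW(<S>): in <E>→<B> <S> q, <S> is followed by q with FIRST {q}. Thus FOLLOW(<S>) = {$, q}.
FOLLOW(<F>): in <S>→<F> <F> q (occurrence 1), <F> is followed by <F> q with FIRST {q, u}; in <S>→<F> <F> q (occurrence 2), <F> is followed by q with FIRST {q}; in <S>→<F> r q, <F> is followed by r q with FIRST {r}. Thus FOLLOW(<F>) = {q, r, u}.
FOLLOW(<B>): in <E>→<B> <S> q, <B> is followed by <S> q with FIRST {q, u}. Thus FOLLOW(<B>) = {q, u}.
FOLLOW(<E>): in <F>→<E> w r, <E> is followed by w r with FIRST {w}; in <D>→<E>, the suffix after <E> is empty, so FOLLOW(<E>) ⊇ FOLLOW(<D>) = {w}. Thus FOLLOW(<E>) = {w}.
FOLLOW(<D>): in <E>→u u w <D>, the suffix after <D> is empty, so FOLLOW(<D>) ⊇ FOLLOW(<E>) = {w}. Thus FOLLOW(<D>) = {w}.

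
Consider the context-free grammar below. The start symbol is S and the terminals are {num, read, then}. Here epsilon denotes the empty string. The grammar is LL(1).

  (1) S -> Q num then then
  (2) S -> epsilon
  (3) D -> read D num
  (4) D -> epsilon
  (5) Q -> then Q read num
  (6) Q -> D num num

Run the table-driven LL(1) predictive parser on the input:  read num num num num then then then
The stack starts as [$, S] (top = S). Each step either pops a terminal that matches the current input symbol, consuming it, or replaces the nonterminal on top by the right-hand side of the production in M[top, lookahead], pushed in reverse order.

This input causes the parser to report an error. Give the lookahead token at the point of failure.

then

step 1: stack=$ S  input=read num num num num then then then $  — expand S -> Q num then then
step 2: stack=$ then then num Q  input=read num num num num then then then $  — expand Q -> D num num
step 3: stack=$ then then num num num D  input=read num num num num then then then $  — expand D -> read D num
step 4: stack=$ then then num num num num D read  input=read num num num num then then then $  — match read
step 5: stack=$ then then num num num num D  input=num num num num then then then $  — expand D -> epsilon
step 6: stack=$ then then num num num num  input=num num num num then then then $  — match num
step 7: stack=$ then then num num num  input=num num num then then then $  — match num
step 8: stack=$ then then num num  input=num num then then then $  — match num
step 9: stack=$ then then num  input=num then then then $  — match num
step 10: stack=$ then then  input=then then then $  — match then
step 11: stack=$ then  input=then then $  — match then
step 12: stack=$  input=then $  — error: stack empty but input remains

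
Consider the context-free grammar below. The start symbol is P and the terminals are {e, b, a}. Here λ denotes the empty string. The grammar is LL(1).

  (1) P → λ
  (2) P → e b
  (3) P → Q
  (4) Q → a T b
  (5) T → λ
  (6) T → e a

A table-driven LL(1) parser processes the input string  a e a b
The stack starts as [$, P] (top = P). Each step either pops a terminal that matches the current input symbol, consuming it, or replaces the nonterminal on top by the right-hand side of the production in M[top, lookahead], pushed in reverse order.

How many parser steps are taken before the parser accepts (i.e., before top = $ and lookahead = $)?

7

step 1: stack=$ P  input=a e a b $  — expand P → Q
step 2: stack=$ Q  input=a e a b $  — expand Q → a T b
step 3: stack=$ b T a  input=a e a b $  — match a
step 4: stack=$ b T  input=e a b $  — expand T → e a
step 5: stack=$ b a e  input=e a b $  — match e
step 6: stack=$ b a  input=a b $  — match a
step 7: stack=$ b  input=b $  — match b
Accept reached after 7 steps.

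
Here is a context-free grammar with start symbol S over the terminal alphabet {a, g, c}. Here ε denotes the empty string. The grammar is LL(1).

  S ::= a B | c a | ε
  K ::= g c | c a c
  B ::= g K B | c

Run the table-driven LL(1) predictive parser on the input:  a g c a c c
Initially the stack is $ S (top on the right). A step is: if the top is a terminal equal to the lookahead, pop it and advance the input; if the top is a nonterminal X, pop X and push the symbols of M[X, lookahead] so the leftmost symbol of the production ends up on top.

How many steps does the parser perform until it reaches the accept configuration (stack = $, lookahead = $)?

step 1: stack=$ S  input=a g c a c c $  — expand S ::= a B
step 2: stack=$ B a  input=a g c a c c $  — match a
step 3: stack=$ B  input=g c a c c $  — expand B ::= g K B
step 4: stack=$ B K g  input=g c a c c $  — match g
step 5: stack=$ B K  input=c a c c $  — expand K ::= c a c
step 6: stack=$ B c a c  input=c a c c $  — match c
step 7: stack=$ B c a  input=a c c $  — match a
step 8: stack=$ B c  input=c c $  — match c
step 9: stack=$ B  input=c $  — expand B ::= c
step 10: stack=$ c  input=c $  — match c
Accept reached after 10 steps.

10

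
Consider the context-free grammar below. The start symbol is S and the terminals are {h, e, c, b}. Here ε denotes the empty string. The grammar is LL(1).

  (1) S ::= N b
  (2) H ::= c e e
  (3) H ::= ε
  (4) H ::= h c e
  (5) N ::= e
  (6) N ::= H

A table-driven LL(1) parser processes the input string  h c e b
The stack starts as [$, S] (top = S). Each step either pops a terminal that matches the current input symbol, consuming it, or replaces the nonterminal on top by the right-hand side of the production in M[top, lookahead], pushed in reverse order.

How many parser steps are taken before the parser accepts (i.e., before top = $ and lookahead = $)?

7

     Stack      Input      Action
  1  $ S        h c e b $  expand S ::= N b
  2  $ b N      h c e b $  expand N ::= H
  3  $ b H      h c e b $  expand H ::= h c e
  4  $ b e c h  h c e b $  match h
  5  $ b e c    c e b $    match c
  6  $ b e      e b $      match e
  7  $ b        b $        match b
Accept reached after 7 steps.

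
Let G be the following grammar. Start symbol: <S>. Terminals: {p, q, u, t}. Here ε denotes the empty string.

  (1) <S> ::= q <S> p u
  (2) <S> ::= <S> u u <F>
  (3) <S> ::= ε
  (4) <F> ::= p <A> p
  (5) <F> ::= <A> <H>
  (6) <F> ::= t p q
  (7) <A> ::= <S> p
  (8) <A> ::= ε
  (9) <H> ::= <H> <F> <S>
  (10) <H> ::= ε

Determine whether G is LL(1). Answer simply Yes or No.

FIRST(<S>) = {ε, q, u}
FIRST(<F>) = {ε, p, q, t, u}
FIRST(<A>) = {ε, p, q, u}
FIRST(<H>) = {ε, p, q, t, u}
FOLLOW(<S>) = {$, p, q, t, u}
FOLLOW(<F>) = {$, p, q, t, u}
FOLLOW(<A>) = {$, p, q, t, u}
FOLLOW(<H>) = {$, p, q, t, u}
Cell M[<A>, p] receives both <A> ::= <S> p and <A> ::= ε — the grammar is not LL(1).

No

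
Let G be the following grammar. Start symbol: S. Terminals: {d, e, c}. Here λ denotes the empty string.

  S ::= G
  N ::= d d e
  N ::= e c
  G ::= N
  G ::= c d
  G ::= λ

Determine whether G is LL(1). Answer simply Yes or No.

Yes

FIRST(S) = {λ, c, d, e}
FIRST(N) = {d, e}
FIRST(G) = {λ, c, d, e}
FOLLOW(S) = {$}
FOLLOW(N) = {$}
FOLLOW(G) = {$}
Each cell of M receives at most one production.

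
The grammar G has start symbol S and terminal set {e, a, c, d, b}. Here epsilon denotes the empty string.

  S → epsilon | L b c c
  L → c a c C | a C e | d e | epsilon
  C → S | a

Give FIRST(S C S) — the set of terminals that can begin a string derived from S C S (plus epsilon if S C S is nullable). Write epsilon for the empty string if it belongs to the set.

FIRST(L) = {epsilon, a, c, d}
FIRST(S) = {epsilon, a, b, c, d}  (via L b c c)
FIRST(C) = {epsilon, a, b, c, d}  (via S)
FIRST(S C S): take FIRST of each symbol in turn, carrying on past any symbol whose FIRST contains epsilon; result {epsilon, a, b, c, d}.

{epsilon, a, b, c, d}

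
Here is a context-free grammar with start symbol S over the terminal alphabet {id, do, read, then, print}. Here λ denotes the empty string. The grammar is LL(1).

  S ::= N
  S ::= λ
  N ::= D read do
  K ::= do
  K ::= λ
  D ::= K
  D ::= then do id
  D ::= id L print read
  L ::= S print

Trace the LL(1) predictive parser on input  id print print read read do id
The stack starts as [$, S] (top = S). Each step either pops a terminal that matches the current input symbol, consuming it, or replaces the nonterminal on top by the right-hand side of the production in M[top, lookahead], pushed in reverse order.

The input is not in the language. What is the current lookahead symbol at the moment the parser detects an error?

id

      Stack                         Input                             Action
   1  $ S                           id print print read read do id $  expand S ::= N
   2  $ N                           id print print read read do id $  expand N ::= D read do
   3  $ do read D                   id print print read read do id $  expand D ::= id L print read
   4  $ do read read print L id     id print print read read do id $  match id
   5  $ do read read print L        print print read read do id $     expand L ::= S print
   6  $ do read read print print S  print print read read do id $     expand S ::= λ
   7  $ do read read print print    print print read read do id $     match print
   8  $ do read read print          print read read do id $           match print
   9  $ do read read                read read do id $                 match read
  10  $ do read                     read do id $                      match read
  11  $ do                          do id $                           match do
  12  $                             id $                              error: stack empty but input remains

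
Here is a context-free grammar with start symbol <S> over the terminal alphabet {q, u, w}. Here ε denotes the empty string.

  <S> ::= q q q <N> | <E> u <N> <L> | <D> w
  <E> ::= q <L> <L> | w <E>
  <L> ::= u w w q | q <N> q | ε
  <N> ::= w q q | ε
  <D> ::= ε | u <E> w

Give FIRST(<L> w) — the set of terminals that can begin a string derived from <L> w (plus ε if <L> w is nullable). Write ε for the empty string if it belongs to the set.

FIRST(<E>) = {q, w}
FIRST(<L>) = {ε, q, u}
FIRST(<N>) = {ε, w}
FIRST(<D>) = {ε, u}
FIRST(<S>) = {q, u, w}  (via <E> u <N> <L>, <D> w)
FIRST(<L> w): take FIRST of each symbol in turn, carrying on past any symbol whose FIRST contains ε; result {q, u, w}.

{q, u, w}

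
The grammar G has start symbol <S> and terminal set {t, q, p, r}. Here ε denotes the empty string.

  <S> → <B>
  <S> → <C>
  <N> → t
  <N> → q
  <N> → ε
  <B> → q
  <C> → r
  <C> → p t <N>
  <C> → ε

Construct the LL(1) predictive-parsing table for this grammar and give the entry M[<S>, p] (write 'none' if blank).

<S> → <C>

FIRST(<N>): from <N>→t we get {t}; from <N>→q we get {q}; from <N>→ε we get {ε}. So FIRST(<N>) = {ε, q, t}.
FIRST(<B>): from <B>→q we get {q}. So FIRST(<B>) = {q}.
FIRST(<C>): from <C>→r we get {r}; from <C>→p t <N> we get {p}; from <C>→ε we get {ε}. So FIRST(<C>) = {ε, p, r}.
FIRST(<S>): from <S>→<B> we get {q}; from <S>→<C> we get {ε, p, r}. So FIRST(<S>) = {ε, p, q, r}.
FOLLOW(<S>) includes $ since <S> is the start symbol.
FOLLOW(<S>): <S> appears on no right-hand side. Thus FOLLOW(<S>) = {$}.
For <S> → <B>: FIRST(<B>) = {q}, so it goes in M[<S>, t] for t ∈ {q}.
For <S> → <C>: FIRST(<C>) = {ε, p, r}, so it goes in M[<S>, t] for t ∈ {p, r}; since ε ∈ FIRST, also for every t ∈ FOLLOW(<S>) = {$}.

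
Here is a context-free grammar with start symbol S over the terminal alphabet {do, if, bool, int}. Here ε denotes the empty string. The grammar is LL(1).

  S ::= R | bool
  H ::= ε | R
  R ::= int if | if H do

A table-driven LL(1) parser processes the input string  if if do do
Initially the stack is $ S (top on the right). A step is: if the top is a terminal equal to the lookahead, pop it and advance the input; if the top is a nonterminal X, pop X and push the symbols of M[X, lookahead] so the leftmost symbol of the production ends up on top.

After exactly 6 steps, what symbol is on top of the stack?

step 1: stack=$ S  input=if if do do $  — expand S ::= R
step 2: stack=$ R  input=if if do do $  — expand R ::= if H do
step 3: stack=$ do H if  input=if if do do $  — match if
step 4: stack=$ do H  input=if do do $  — expand H ::= R
step 5: stack=$ do R  input=if do do $  — expand R ::= if H do
step 6: stack=$ do do H if  input=if do do $  — match if
Stack after step 6: $ do do H (top = H).

H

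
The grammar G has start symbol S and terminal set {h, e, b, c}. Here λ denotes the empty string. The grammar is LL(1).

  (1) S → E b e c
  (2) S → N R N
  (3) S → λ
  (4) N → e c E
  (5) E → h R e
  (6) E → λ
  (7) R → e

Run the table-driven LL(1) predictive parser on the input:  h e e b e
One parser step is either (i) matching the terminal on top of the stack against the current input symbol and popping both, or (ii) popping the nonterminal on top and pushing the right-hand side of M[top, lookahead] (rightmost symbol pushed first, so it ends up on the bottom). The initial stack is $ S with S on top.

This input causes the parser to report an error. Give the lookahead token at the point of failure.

$

     Stack          Input        Action
  1  $ S            h e e b e $  expand S → E b e c
  2  $ c e b E      h e e b e $  expand E → h R e
  3  $ c e b e R h  h e e b e $  match h
  4  $ c e b e R    e e b e $    expand R → e
  5  $ c e b e e    e e b e $    match e
  6  $ c e b e      e b e $      match e
  7  $ c e b        b e $        match b
  8  $ c e          e $          match e
  9  $ c            $            error: top is terminal c but lookahead is $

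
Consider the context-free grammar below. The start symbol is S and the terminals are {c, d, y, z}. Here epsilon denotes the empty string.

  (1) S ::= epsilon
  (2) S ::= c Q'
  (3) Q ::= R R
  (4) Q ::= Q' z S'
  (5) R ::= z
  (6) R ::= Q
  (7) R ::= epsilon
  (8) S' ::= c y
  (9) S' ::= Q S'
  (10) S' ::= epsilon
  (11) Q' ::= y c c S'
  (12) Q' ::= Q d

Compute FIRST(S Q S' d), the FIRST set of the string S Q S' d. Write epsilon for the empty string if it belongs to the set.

{c, d, y, z}

FIRST(S) = {epsilon, c}
FIRST(Q) = {epsilon, d, y, z}  (via R R, Q' z S')
FIRST(R) = {epsilon, d, y, z}  (via Q)
FIRST(S') = {epsilon, c, d, y, z}  (via Q S')
FIRST(Q') = {d, y, z}  (via Q d)
FIRST(S Q S' d): take FIRST of each symbol in turn, carrying on past any symbol whose FIRST contains epsilon; result {c, d, y, z}.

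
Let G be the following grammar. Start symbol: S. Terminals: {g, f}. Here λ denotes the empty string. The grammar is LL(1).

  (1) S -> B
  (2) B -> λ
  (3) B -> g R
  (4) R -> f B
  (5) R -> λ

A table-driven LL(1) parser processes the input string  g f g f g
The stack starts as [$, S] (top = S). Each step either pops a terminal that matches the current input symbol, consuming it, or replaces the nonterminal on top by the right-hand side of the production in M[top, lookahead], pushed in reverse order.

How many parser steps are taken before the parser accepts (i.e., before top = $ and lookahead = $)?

step 1: stack=$ S  input=g f g f g $  — expand S -> B
step 2: stack=$ B  input=g f g f g $  — expand B -> g R
step 3: stack=$ R g  input=g f g f g $  — match g
step 4: stack=$ R  input=f g f g $  — expand R -> f B
step 5: stack=$ B f  input=f g f g $  — match f
step 6: stack=$ B  input=g f g $  — expand B -> g R
step 7: stack=$ R g  input=g f g $  — match g
step 8: stack=$ R  input=f g $  — expand R -> f B
step 9: stack=$ B f  input=f g $  — match f
step 10: stack=$ B  input=g $  — expand B -> g R
step 11: stack=$ R g  input=g $  — match g
step 12: stack=$ R  input=$  — expand R -> λ
Accept reached after 12 steps.

12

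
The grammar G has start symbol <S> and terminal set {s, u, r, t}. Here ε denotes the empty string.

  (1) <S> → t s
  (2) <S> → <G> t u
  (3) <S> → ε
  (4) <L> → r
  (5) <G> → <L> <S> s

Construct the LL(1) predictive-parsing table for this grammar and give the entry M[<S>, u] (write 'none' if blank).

FIRST(<L>) = {r}
FIRST(<G>) = {r}  (via <L> <S> s)
FIRST(<S>) = {ε, r, t}  (via <G> t u)
FOLLOW(<S>) includes $ since <S> is the start symbol.
FOLLOW(<S>): in <G>→<L> <S> s, <S> is followed by s with FIRST {s}. Thus FOLLOW(<S>) = {$, s}.
For <S> → t s: FIRST(t s) = {t}, so it goes in M[<S>, t] for t ∈ {t}.
For <S> → <G> t u: FIRST(<G> t u) = {r}, so it goes in M[<S>, t] for t ∈ {r}.
For <S> → ε: FIRST(ε) = {ε}, so it goes in M[<S>, t] for t ∈ {}; since ε ∈ FIRST, also for every t ∈ FOLLOW(<S>) = {$, s}.
None of these place a production in M[<S>, u].

none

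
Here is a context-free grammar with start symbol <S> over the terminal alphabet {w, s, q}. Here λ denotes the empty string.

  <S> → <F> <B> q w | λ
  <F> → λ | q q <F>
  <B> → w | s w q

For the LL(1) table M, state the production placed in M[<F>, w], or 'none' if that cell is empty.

<F> → λ

FIRST(<F>): from <F>→λ we get {λ}; from <F>→q q <F> we get {q}. So FIRST(<F>) = {λ, q}.
FIRST(<B>): from <B>→w we get {w}; from <B>→s w q we get {s}. So FIRST(<B>) = {s, w}.
FIRST(<S>): from <S>→<F> <B> q w we get {q, s, w}; from <S>→λ we get {λ}. So FIRST(<S>) = {λ, q, s, w}.
FOLLOW(<S>) includes $ since <S> is the start symbol.
FOLLOW(<F>): in <S>→<F> <B> q w, <F> is followed by <B> q w with FIRST {s, w}; in <F>→q q <F>, the suffix after <F> is empty (adds nothing new). Thus FOLLOW(<F>) = {s, w}.
For <F> → λ: FIRST(λ) = {λ}, so it goes in M[<F>, t] for t ∈ {}; since λ ∈ FIRST, also for every t ∈ FOLLOW(<F>) = {s, w}.
For <F> → q q <F>: FIRST(q q <F>) = {q}, so it goes in M[<F>, t] for t ∈ {q}.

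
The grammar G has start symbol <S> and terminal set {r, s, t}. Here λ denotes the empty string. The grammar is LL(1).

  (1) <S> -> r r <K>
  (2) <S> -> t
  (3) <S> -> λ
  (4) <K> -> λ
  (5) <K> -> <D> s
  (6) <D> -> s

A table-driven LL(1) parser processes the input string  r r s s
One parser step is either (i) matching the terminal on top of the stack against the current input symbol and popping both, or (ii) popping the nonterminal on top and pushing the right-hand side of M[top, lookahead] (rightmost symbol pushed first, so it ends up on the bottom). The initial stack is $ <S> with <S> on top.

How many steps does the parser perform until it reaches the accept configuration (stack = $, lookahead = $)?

7

     Stack      Input      Action
  1  $ <S>      r r s s $  expand <S> -> r r <K>
  2  $ <K> r r  r r s s $  match r
  3  $ <K> r    r s s $    match r
  4  $ <K>      s s $      expand <K> -> <D> s
  5  $ s <D>    s s $      expand <D> -> s
  6  $ s s      s s $      match s
  7  $ s        s $        match s
Accept reached after 7 steps.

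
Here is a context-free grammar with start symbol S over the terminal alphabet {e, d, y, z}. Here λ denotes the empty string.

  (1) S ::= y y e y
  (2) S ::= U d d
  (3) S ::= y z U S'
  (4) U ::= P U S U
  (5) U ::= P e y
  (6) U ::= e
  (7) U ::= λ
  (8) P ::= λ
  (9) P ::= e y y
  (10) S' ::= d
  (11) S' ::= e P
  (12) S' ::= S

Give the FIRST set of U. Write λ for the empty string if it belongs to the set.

{λ, d, e, y}

FIRST(P): from P::=λ we get {λ}; from P::=e y y we get {e}. So FIRST(P) = {λ, e}.
FIRST(S): from S::=y y e y we get {y}; from S::=U d d we get {d, e, y}; from S::=y z U S' we get {y}. So FIRST(S) = {d, e, y}.
FIRST(U): from U::=P U S U we get {d, e, y}; from U::=P e y we get {e}; from U::=e we get {e}; from U::=λ we get {λ}. So FIRST(U) = {λ, d, e, y}.
FIRST(S'): from S'::=d we get {d}; from S'::=e P we get {e}; from S'::=S we get {d, e, y}. So FIRST(S') = {d, e, y}.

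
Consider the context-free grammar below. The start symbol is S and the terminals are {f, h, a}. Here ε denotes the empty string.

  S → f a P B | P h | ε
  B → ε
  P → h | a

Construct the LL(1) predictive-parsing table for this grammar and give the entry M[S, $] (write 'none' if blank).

S → ε

FIRST(B) = {ε}
FIRST(P) = {a, h}
FIRST(S) = {ε, a, f, h}  (via P h)
FOLLOW(S) includes $ since S is the start symbol.
FOLLOW(S): S appears on no right-hand side. Thus FOLLOW(S) = {$}.
For S → f a P B: FIRST(f a P B) = {f}, so it goes in M[S, t] for t ∈ {f}.
For S → P h: FIRST(P h) = {a, h}, so it goes in M[S, t] for t ∈ {a, h}.
For S → ε: FIRST(ε) = {ε}, so it goes in M[S, t] for t ∈ {}; since ε ∈ FIRST, also for every t ∈ FOLLOW(S) = {$}.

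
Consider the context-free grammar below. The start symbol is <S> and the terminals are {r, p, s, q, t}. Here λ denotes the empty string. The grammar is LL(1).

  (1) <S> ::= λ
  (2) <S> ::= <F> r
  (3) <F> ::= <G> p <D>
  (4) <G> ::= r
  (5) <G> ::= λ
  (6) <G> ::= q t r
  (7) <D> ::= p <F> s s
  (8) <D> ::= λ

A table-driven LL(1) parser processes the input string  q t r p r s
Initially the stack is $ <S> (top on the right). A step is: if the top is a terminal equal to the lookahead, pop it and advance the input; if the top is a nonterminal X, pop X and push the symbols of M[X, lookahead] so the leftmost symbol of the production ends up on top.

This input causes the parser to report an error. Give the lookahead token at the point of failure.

s

      Stack            Input          Action
   1  $ <S>            q t r p r s $  expand <S> ::= <F> r
   2  $ r <F>          q t r p r s $  expand <F> ::= <G> p <D>
   3  $ r <D> p <G>    q t r p r s $  expand <G> ::= q t r
   4  $ r <D> p r t q  q t r p r s $  match q
   5  $ r <D> p r t    t r p r s $    match t
   6  $ r <D> p r      r p r s $      match r
   7  $ r <D> p        p r s $        match p
   8  $ r <D>          r s $          expand <D> ::= λ
   9  $ r              r s $          match r
  10  $                s $            error: stack empty but input remains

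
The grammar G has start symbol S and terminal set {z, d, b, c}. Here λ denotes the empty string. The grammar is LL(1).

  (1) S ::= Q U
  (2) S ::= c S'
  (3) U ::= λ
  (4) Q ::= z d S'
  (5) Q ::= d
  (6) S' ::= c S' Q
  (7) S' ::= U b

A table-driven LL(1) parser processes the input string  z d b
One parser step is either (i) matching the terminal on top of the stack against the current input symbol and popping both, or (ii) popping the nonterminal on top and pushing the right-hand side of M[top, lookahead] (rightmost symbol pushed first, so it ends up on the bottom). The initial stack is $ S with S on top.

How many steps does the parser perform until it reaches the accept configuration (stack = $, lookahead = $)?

8

     Stack       Input    Action
  1  $ S         z d b $  expand S ::= Q U
  2  $ U Q       z d b $  expand Q ::= z d S'
  3  $ U S' d z  z d b $  match z
  4  $ U S' d    d b $    match d
  5  $ U S'      b $      expand S' ::= U b
  6  $ U b U     b $      expand U ::= λ
  7  $ U b       b $      match b
  8  $ U         $        expand U ::= λ
Accept reached after 8 steps.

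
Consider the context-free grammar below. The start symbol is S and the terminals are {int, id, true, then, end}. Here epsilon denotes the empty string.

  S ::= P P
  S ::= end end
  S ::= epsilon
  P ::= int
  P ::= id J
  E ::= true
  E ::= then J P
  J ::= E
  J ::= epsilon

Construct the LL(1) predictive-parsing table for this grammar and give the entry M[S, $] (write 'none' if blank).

FIRST(P) = {id, int}
FIRST(E) = {then, true}
FIRST(S) = {epsilon, end, id, int}  (via P P)
FIRST(J) = {epsilon, then, true}  (via E)
FOLLOW(S) includes $ since S is the start symbol.
FOLLOW(S): S appears on no right-hand side. Thus FOLLOW(S) = {$}.
For S ::= P P: FIRST(P P) = {id, int}, so it goes in M[S, t] for t ∈ {id, int}.
For S ::= end end: FIRST(end end) = {end}, so it goes in M[S, t] for t ∈ {end}.
For S ::= epsilon: FIRST(epsilon) = {epsilon}, so it goes in M[S, t] for t ∈ {}; since epsilon ∈ FIRST, also for every t ∈ FOLLOW(S) = {$}.

S ::= epsilon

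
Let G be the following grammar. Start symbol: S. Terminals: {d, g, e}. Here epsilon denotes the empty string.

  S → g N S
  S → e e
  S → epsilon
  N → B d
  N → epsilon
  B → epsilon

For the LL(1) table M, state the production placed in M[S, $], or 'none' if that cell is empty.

FIRST(S): from S→g N S we get {g}; from S→e e we get {e}; from S→epsilon we get {epsilon}. So FIRST(S) = {epsilon, e, g}.
FIRST(B): from B→epsilon we get {epsilon}. So FIRST(B) = {epsilon}.
FIRST(N): from N→B d we get {d}; from N→epsilon we get {epsilon}. So FIRST(N) = {epsilon, d}.
FOLLOW(S) includes $ since S is the start symbol.
FOLLOW(S): in S→g N S, the suffix after S is empty (adds nothing new). Thus FOLLOW(S) = {$}.
For S → g N S: FIRST(g N S) = {g}, so it goes in M[S, t] for t ∈ {g}.
For S → e e: FIRST(e e) = {e}, so it goes in M[S, t] for t ∈ {e}.
For S → epsilon: FIRST(epsilon) = {epsilon}, so it goes in M[S, t] for t ∈ {}; since epsilon ∈ FIRST, also for every t ∈ FOLLOW(S) = {$}.

S → epsilon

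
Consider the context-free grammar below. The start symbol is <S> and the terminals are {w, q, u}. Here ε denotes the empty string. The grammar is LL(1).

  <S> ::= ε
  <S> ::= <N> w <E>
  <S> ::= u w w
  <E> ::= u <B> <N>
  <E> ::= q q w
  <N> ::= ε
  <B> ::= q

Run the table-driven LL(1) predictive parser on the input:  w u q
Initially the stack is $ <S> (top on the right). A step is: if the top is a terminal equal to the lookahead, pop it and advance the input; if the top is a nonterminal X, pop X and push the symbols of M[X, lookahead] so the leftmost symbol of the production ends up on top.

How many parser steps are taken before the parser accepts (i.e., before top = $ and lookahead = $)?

     Stack        Input    Action
  1  $ <S>        w u q $  expand <S> ::= <N> w <E>
  2  $ <E> w <N>  w u q $  expand <N> ::= ε
  3  $ <E> w      w u q $  match w
  4  $ <E>        u q $    expand <E> ::= u <B> <N>
  5  $ <N> <B> u  u q $    match u
  6  $ <N> <B>    q $      expand <B> ::= q
  7  $ <N> q      q $      match q
  8  $ <N>        $        expand <N> ::= ε
Accept reached after 8 steps.

8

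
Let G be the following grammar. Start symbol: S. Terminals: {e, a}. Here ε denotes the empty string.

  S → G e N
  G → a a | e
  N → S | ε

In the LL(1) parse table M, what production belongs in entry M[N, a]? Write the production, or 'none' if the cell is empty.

FIRST(G): from G→a a we get {a}; from G→e we get {e}. So FIRST(G) = {a, e}.
FIRST(S): from S→G e N we get {a, e}. So FIRST(S) = {a, e}.
FIRST(N): from N→S we get {a, e}; from N→ε we get {ε}. So FIRST(N) = {ε, a, e}.
FOLLOW(S) includes $ since S is the start symbol.
FOLLOW(S): in N→S, the suffix after S is empty, so FOLLOW(S) ⊇ FOLLOW(N) = {$}. Thus FOLLOW(S) = {$}.
FOLLOW(N): in S→G e N, the suffix after N is empty, so FOLLOW(N) ⊇ FOLLOW(S) = {$}. Thus FOLLOW(N) = {$}.
For N → S: FIRST(S) = {a, e}, so it goes in M[N, t] for t ∈ {a, e}.
For N → ε: FIRST(ε) = {ε}, so it goes in M[N, t] for t ∈ {}; since ε ∈ FIRST, also for every t ∈ FOLLOW(N) = {$}.

N → S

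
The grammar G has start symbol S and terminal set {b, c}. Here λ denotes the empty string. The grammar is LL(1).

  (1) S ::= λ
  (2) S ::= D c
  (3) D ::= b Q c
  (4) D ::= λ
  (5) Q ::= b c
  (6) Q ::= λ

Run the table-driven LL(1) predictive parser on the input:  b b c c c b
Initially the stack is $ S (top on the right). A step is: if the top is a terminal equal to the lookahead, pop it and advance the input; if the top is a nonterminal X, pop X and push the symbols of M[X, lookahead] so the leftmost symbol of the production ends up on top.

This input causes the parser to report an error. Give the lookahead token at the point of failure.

b

     Stack      Input          Action
  1  $ S        b b c c c b $  expand S ::= D c
  2  $ c D      b b c c c b $  expand D ::= b Q c
  3  $ c c Q b  b b c c c b $  match b
  4  $ c c Q    b c c c b $    expand Q ::= b c
  5  $ c c c b  b c c c b $    match b
  6  $ c c c    c c c b $      match c
  7  $ c c      c c b $        match c
  8  $ c        c b $          match c
  9  $          b $            error: stack empty but input remains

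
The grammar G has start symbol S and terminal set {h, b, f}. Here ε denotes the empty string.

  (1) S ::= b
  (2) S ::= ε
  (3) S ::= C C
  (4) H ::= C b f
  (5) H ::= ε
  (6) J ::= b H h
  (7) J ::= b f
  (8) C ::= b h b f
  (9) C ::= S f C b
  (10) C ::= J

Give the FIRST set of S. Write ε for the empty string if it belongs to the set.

{ε, b, f}

FIRST(J) = {b}
FIRST(S) = {ε, b, f}  (via C C)
FIRST(C) = {b, f}  (via S f C b, J)
FIRST(H) = {ε, b, f}  (via C b f)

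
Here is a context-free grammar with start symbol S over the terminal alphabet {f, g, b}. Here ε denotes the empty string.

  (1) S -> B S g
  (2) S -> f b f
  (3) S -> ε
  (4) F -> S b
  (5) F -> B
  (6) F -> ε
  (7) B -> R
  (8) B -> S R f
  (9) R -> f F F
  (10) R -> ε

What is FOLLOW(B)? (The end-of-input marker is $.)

FIRST(R): from R->f F F we get {f}; from R->ε we get {ε}. So FIRST(R) = {ε, f}.
FIRST(S): from S->B S g we get {f, g}; from S->f b f we get {f}; from S->ε we get {ε}. So FIRST(S) = {ε, f, g}.
FIRST(B): from B->R we get {ε, f}; from B->S R f we get {f, g}. So FIRST(B) = {ε, f, g}.
FIRST(F): from F->S b we get {b, f, g}; from F->B we get {ε, f, g}; from F->ε we get {ε}. So FIRST(F) = {ε, b, f, g}.
FOLLOW(S) includes $ since S is the start symbol.
FOLLOW(S): in S->B S g, S is followed by g with FIRST {g}; in F->S b, S is followed by b with FIRST {b}; in B->S R f, S is followed by R f with FIRST {f}. Thus FOLLOW(S) = {$, b, f, g}.
FOLLOW(F): in R->f F F (occurrence 1), F is followed by F with FIRST {ε, b, f, g}; in R->f F F (occurrence 1), the suffix after F is nullable, so FOLLOW(F) ⊇ FOLLOW(R) = {b, f, g}; in R->f F F (occurrence 2), the suffix after F is empty, so FOLLOW(F) ⊇ FOLLOW(R) = {b, f, g}. Thus FOLLOW(F) = {b, f, g}.
FOLLOW(B): in S->B S g, B is followed by S g with FIRST {f, g}; in F->B, the suffix after B is empty, so FOLLOW(B) ⊇ FOLLOW(F) = {b, f, g}. Thus FOLLOW(B) = {b, f, g}.
FOLLOW(R): in B->R, the suffix after R is empty, so FOLLOW(R) ⊇ FOLLOW(B) = {b, f, g}; in B->S R f, R is followed by f with FIRST {f}. Thus FOLLOW(R) = {b, f, g}.

{b, f, g}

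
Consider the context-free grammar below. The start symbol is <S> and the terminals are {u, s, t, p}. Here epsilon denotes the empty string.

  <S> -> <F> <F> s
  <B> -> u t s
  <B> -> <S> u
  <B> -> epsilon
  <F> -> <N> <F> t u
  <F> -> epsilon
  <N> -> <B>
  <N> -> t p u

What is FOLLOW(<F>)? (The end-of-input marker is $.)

{s, t, u}

FIRST(<S>) = {s, t, u}  (via <F> <F> s)
FIRST(<B>) = {epsilon, s, t, u}  (via <S> u)
FIRST(<N>) = {epsilon, s, t, u}  (via <B>)
FIRST(<F>) = {epsilon, s, t, u}  (via <N> <F> t u)
FOLLOW(<S>) includes $ since <S> is the start symbol.
FOLLOW(<S>): in <B>-><S> u, <S> is followed by u with FIRST {u}. Thus FOLLOW(<S>) = {$, u}.
FOLLOW(<F>): in <S>-><F> <F> s (occurrence 1), <F> is followed by <F> s with FIRST {s, t, u}; in <S>-><F> <F> s (occurrence 2), <F> is followed by s with FIRST {s}; in <F>-><N> <F> t u, <F> is followed by t u with FIRST {t}. Thus FOLLOW(<F>) = {s, t, u}.
FOLLOW(<N>): in <F>-><N> <F> t u, <N> is followed by <F> t u with FIRST {s, t, u}. Thus FOLLOW(<N>) = {s, t, u}.
FOLLOW(<B>): in <N>-><B>, the suffix after <B> is empty, so FOLLOW(<B>) ⊇ FOLLOW(<N>) = {s, t, u}. Thus FOLLOW(<B>) = {s, t, u}.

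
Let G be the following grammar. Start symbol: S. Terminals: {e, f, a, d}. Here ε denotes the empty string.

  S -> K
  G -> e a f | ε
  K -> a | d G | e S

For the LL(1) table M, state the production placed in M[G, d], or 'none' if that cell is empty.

FIRST(G) = {ε, e}
FIRST(K) = {a, d, e}
FIRST(S) = {a, d, e}  (via K)
FOLLOW(S) includes $ since S is the start symbol.
FOLLOW(K): in S->K, the suffix after K is empty, so FOLLOW(K) ⊇ FOLLOW(S) = {$}. Thus FOLLOW(K) = {$}.
FOLLOW(G): in K->d G, the suffix after G is empty, so FOLLOW(G) ⊇ FOLLOW(K) = {$}. Thus FOLLOW(G) = {$}.
For G -> e a f: FIRST(e a f) = {e}, so it goes in M[G, t] for t ∈ {e}.
For G -> ε: FIRST(ε) = {ε}, so it goes in M[G, t] for t ∈ {}; since ε ∈ FIRST, also for every t ∈ FOLLOW(G) = {$}.
None of these place a production in M[G, d].

none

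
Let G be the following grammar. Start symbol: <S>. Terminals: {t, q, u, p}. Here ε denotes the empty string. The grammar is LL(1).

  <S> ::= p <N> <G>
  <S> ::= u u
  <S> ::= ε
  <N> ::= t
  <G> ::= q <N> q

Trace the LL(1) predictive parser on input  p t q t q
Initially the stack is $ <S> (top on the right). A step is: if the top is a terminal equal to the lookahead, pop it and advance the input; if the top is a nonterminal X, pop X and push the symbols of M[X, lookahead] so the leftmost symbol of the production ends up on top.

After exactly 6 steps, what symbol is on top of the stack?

     Stack        Input        Action
  1  $ <S>        p t q t q $  expand <S> ::= p <N> <G>
  2  $ <G> <N> p  p t q t q $  match p
  3  $ <G> <N>    t q t q $    expand <N> ::= t
  4  $ <G> t      t q t q $    match t
  5  $ <G>        q t q $      expand <G> ::= q <N> q
  6  $ q <N> q    q t q $      match q
Stack after step 6: $ q <N> (top = <N>).

<N>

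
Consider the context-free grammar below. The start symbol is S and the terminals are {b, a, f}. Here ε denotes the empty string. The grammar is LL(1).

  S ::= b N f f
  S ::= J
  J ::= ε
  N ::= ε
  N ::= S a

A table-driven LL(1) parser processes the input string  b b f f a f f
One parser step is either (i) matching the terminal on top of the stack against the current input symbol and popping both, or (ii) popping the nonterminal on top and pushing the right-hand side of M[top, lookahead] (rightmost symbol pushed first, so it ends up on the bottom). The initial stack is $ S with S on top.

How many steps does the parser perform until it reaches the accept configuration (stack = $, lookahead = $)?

11

step 1: stack=$ S  input=b b f f a f f $  — expand S ::= b N f f
step 2: stack=$ f f N b  input=b b f f a f f $  — match b
step 3: stack=$ f f N  input=b f f a f f $  — expand N ::= S a
step 4: stack=$ f f a S  input=b f f a f f $  — expand S ::= b N f f
step 5: stack=$ f f a f f N b  input=b f f a f f $  — match b
step 6: stack=$ f f a f f N  input=f f a f f $  — expand N ::= ε
step 7: stack=$ f f a f f  input=f f a f f $  — match f
step 8: stack=$ f f a f  input=f a f f $  — match f
step 9: stack=$ f f a  input=a f f $  — match a
step 10: stack=$ f f  input=f f $  — match f
step 11: stack=$ f  input=f $  — match f
Accept reached after 11 steps.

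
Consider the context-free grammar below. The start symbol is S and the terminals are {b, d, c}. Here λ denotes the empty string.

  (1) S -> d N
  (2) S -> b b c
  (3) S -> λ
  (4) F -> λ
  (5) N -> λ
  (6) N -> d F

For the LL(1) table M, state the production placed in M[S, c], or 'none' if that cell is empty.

FIRST(S) = {λ, b, d}
FIRST(F) = {λ}
FIRST(N) = {λ, d}
FOLLOW(S) includes $ since S is the start symbol.
FOLLOW(S): S appears on no right-hand side. Thus FOLLOW(S) = {$}.
For S -> d N: FIRST(d N) = {d}, so it goes in M[S, t] for t ∈ {d}.
For S -> b b c: FIRST(b b c) = {b}, so it goes in M[S, t] for t ∈ {b}.
For S -> λ: FIRST(λ) = {λ}, so it goes in M[S, t] for t ∈ {}; since λ ∈ FIRST, also for every t ∈ FOLLOW(S) = {$}.
None of these place a production in M[S, c].

none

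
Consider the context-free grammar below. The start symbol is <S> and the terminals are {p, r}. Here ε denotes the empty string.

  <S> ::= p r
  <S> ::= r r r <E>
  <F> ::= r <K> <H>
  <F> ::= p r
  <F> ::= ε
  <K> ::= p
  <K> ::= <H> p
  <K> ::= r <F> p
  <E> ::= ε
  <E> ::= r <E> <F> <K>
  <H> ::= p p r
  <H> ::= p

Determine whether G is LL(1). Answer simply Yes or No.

No

FIRST(<S>) = {p, r}
FIRST(<F>) = {ε, p, r}
FIRST(<K>) = {p, r}
FIRST(<E>) = {ε, r}
FIRST(<H>) = {p}
FOLLOW(<S>) = {$}
FOLLOW(<F>) = {p, r}
FOLLOW(<K>) = {$, p, r}
FOLLOW(<E>) = {$, p, r}
FOLLOW(<H>) = {p, r}
Cell M[<E>, r] receives both <E> ::= ε and <E> ::= r <E> <F> <K> — the grammar is not LL(1).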